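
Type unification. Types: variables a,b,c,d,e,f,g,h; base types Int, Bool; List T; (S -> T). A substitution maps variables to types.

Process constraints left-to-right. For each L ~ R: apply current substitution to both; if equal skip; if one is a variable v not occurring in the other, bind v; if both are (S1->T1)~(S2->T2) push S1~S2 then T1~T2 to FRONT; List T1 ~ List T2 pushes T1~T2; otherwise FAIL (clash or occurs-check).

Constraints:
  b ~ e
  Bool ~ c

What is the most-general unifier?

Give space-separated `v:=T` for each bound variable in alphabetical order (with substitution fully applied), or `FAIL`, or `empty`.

Answer: b:=e c:=Bool

Derivation:
step 1: unify b ~ e  [subst: {-} | 1 pending]
  bind b := e
step 2: unify Bool ~ c  [subst: {b:=e} | 0 pending]
  bind c := Bool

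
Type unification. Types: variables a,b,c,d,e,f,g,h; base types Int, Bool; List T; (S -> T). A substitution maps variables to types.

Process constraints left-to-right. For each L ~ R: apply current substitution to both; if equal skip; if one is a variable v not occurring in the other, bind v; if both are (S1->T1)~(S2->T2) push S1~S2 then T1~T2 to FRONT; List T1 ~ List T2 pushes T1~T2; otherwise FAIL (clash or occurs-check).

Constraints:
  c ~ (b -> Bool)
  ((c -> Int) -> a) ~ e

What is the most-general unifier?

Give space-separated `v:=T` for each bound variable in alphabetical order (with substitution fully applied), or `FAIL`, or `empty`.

step 1: unify c ~ (b -> Bool)  [subst: {-} | 1 pending]
  bind c := (b -> Bool)
step 2: unify (((b -> Bool) -> Int) -> a) ~ e  [subst: {c:=(b -> Bool)} | 0 pending]
  bind e := (((b -> Bool) -> Int) -> a)

Answer: c:=(b -> Bool) e:=(((b -> Bool) -> Int) -> a)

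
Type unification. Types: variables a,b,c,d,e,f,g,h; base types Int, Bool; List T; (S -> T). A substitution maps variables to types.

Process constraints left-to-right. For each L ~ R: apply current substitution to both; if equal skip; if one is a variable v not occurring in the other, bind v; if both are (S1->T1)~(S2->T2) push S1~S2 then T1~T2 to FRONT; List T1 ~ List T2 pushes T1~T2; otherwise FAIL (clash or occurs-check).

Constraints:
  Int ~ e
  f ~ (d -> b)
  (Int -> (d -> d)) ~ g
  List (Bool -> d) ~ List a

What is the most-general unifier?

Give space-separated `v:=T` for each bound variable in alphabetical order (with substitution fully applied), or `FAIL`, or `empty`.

Answer: a:=(Bool -> d) e:=Int f:=(d -> b) g:=(Int -> (d -> d))

Derivation:
step 1: unify Int ~ e  [subst: {-} | 3 pending]
  bind e := Int
step 2: unify f ~ (d -> b)  [subst: {e:=Int} | 2 pending]
  bind f := (d -> b)
step 3: unify (Int -> (d -> d)) ~ g  [subst: {e:=Int, f:=(d -> b)} | 1 pending]
  bind g := (Int -> (d -> d))
step 4: unify List (Bool -> d) ~ List a  [subst: {e:=Int, f:=(d -> b), g:=(Int -> (d -> d))} | 0 pending]
  -> decompose List: push (Bool -> d)~a
step 5: unify (Bool -> d) ~ a  [subst: {e:=Int, f:=(d -> b), g:=(Int -> (d -> d))} | 0 pending]
  bind a := (Bool -> d)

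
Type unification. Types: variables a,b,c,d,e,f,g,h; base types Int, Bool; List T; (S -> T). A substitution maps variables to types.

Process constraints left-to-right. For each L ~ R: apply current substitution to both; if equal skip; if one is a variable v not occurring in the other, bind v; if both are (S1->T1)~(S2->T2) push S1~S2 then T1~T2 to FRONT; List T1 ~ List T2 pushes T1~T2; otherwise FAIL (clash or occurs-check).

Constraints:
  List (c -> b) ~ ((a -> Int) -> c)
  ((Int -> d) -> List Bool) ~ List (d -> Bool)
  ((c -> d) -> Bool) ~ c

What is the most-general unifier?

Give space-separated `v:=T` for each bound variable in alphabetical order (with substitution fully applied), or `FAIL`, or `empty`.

step 1: unify List (c -> b) ~ ((a -> Int) -> c)  [subst: {-} | 2 pending]
  clash: List (c -> b) vs ((a -> Int) -> c)

Answer: FAIL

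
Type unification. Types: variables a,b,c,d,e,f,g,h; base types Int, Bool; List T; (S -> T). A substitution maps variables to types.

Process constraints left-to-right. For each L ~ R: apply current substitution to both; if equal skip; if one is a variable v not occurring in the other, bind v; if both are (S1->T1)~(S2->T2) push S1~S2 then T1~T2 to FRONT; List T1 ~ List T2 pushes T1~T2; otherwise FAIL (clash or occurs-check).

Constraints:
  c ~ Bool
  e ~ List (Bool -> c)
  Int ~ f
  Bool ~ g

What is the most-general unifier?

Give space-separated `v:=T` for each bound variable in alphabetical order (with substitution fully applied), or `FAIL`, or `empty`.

step 1: unify c ~ Bool  [subst: {-} | 3 pending]
  bind c := Bool
step 2: unify e ~ List (Bool -> Bool)  [subst: {c:=Bool} | 2 pending]
  bind e := List (Bool -> Bool)
step 3: unify Int ~ f  [subst: {c:=Bool, e:=List (Bool -> Bool)} | 1 pending]
  bind f := Int
step 4: unify Bool ~ g  [subst: {c:=Bool, e:=List (Bool -> Bool), f:=Int} | 0 pending]
  bind g := Bool

Answer: c:=Bool e:=List (Bool -> Bool) f:=Int g:=Bool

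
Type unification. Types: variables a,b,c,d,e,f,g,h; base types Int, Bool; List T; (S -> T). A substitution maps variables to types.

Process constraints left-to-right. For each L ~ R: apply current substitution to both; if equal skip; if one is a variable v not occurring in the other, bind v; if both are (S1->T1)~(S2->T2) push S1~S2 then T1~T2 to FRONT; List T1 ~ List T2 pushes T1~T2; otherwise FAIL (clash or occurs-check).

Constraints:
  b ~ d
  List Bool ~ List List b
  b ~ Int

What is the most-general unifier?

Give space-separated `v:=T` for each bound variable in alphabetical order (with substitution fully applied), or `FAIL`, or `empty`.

Answer: FAIL

Derivation:
step 1: unify b ~ d  [subst: {-} | 2 pending]
  bind b := d
step 2: unify List Bool ~ List List d  [subst: {b:=d} | 1 pending]
  -> decompose List: push Bool~List d
step 3: unify Bool ~ List d  [subst: {b:=d} | 1 pending]
  clash: Bool vs List d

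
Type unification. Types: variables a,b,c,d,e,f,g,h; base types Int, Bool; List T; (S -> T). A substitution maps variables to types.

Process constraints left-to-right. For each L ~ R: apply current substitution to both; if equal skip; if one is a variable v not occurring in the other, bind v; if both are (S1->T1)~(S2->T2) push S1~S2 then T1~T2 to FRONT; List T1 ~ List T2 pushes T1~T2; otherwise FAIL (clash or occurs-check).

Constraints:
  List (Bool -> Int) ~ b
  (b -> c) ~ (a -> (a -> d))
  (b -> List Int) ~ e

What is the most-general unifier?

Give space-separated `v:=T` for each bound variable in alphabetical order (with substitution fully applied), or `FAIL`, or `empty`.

step 1: unify List (Bool -> Int) ~ b  [subst: {-} | 2 pending]
  bind b := List (Bool -> Int)
step 2: unify (List (Bool -> Int) -> c) ~ (a -> (a -> d))  [subst: {b:=List (Bool -> Int)} | 1 pending]
  -> decompose arrow: push List (Bool -> Int)~a, c~(a -> d)
step 3: unify List (Bool -> Int) ~ a  [subst: {b:=List (Bool -> Int)} | 2 pending]
  bind a := List (Bool -> Int)
step 4: unify c ~ (List (Bool -> Int) -> d)  [subst: {b:=List (Bool -> Int), a:=List (Bool -> Int)} | 1 pending]
  bind c := (List (Bool -> Int) -> d)
step 5: unify (List (Bool -> Int) -> List Int) ~ e  [subst: {b:=List (Bool -> Int), a:=List (Bool -> Int), c:=(List (Bool -> Int) -> d)} | 0 pending]
  bind e := (List (Bool -> Int) -> List Int)

Answer: a:=List (Bool -> Int) b:=List (Bool -> Int) c:=(List (Bool -> Int) -> d) e:=(List (Bool -> Int) -> List Int)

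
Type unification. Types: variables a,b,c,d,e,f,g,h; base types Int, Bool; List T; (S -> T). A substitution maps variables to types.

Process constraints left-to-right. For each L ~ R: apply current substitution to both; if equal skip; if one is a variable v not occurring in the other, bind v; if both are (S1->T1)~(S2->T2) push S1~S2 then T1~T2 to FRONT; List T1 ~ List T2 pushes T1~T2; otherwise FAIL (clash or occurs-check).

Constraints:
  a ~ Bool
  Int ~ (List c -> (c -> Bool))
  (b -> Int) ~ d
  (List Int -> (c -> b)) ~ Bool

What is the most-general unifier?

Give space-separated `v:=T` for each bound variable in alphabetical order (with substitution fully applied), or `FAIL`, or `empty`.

Answer: FAIL

Derivation:
step 1: unify a ~ Bool  [subst: {-} | 3 pending]
  bind a := Bool
step 2: unify Int ~ (List c -> (c -> Bool))  [subst: {a:=Bool} | 2 pending]
  clash: Int vs (List c -> (c -> Bool))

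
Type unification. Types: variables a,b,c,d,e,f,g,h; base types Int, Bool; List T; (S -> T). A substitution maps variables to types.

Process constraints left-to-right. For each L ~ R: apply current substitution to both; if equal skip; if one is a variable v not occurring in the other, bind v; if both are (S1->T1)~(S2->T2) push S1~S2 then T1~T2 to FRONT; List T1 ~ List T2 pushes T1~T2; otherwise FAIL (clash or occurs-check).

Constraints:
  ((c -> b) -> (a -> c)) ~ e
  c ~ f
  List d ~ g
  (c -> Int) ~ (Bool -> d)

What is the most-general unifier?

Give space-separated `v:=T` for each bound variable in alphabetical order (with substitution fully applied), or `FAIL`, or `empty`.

Answer: c:=Bool d:=Int e:=((Bool -> b) -> (a -> Bool)) f:=Bool g:=List Int

Derivation:
step 1: unify ((c -> b) -> (a -> c)) ~ e  [subst: {-} | 3 pending]
  bind e := ((c -> b) -> (a -> c))
step 2: unify c ~ f  [subst: {e:=((c -> b) -> (a -> c))} | 2 pending]
  bind c := f
step 3: unify List d ~ g  [subst: {e:=((c -> b) -> (a -> c)), c:=f} | 1 pending]
  bind g := List d
step 4: unify (f -> Int) ~ (Bool -> d)  [subst: {e:=((c -> b) -> (a -> c)), c:=f, g:=List d} | 0 pending]
  -> decompose arrow: push f~Bool, Int~d
step 5: unify f ~ Bool  [subst: {e:=((c -> b) -> (a -> c)), c:=f, g:=List d} | 1 pending]
  bind f := Bool
step 6: unify Int ~ d  [subst: {e:=((c -> b) -> (a -> c)), c:=f, g:=List d, f:=Bool} | 0 pending]
  bind d := Int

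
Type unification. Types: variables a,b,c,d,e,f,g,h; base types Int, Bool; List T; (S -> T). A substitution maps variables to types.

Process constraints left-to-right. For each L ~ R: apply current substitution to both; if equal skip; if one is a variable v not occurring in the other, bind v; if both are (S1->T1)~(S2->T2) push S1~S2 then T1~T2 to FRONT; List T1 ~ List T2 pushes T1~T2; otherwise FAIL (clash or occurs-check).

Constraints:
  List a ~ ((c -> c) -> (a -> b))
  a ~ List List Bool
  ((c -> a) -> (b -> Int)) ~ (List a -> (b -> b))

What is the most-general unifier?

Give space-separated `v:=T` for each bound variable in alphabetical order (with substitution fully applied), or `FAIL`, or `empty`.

Answer: FAIL

Derivation:
step 1: unify List a ~ ((c -> c) -> (a -> b))  [subst: {-} | 2 pending]
  clash: List a vs ((c -> c) -> (a -> b))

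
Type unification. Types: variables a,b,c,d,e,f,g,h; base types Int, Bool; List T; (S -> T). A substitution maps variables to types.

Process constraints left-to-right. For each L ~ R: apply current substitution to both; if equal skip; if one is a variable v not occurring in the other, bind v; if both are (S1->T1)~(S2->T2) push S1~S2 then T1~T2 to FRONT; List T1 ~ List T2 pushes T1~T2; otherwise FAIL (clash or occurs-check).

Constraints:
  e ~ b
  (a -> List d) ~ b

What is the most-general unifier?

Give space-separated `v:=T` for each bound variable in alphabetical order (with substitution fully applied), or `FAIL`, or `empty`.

step 1: unify e ~ b  [subst: {-} | 1 pending]
  bind e := b
step 2: unify (a -> List d) ~ b  [subst: {e:=b} | 0 pending]
  bind b := (a -> List d)

Answer: b:=(a -> List d) e:=(a -> List d)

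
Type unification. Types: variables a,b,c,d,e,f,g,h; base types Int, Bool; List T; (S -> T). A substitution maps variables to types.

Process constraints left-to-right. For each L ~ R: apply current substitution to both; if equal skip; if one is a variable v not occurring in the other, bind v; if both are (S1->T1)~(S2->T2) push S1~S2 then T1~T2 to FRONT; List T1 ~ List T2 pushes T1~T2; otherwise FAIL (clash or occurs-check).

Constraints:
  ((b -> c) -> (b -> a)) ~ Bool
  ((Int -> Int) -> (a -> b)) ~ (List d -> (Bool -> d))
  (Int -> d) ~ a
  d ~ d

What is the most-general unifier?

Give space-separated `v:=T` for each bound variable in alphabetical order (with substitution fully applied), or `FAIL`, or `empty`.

Answer: FAIL

Derivation:
step 1: unify ((b -> c) -> (b -> a)) ~ Bool  [subst: {-} | 3 pending]
  clash: ((b -> c) -> (b -> a)) vs Bool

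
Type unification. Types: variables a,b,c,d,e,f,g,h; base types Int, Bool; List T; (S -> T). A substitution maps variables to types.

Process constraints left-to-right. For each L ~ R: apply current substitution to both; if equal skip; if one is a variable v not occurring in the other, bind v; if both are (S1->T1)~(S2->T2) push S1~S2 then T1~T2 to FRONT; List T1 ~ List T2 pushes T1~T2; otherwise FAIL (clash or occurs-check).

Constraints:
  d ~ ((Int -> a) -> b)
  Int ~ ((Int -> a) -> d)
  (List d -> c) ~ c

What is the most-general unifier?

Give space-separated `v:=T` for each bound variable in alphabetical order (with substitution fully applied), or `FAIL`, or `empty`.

step 1: unify d ~ ((Int -> a) -> b)  [subst: {-} | 2 pending]
  bind d := ((Int -> a) -> b)
step 2: unify Int ~ ((Int -> a) -> ((Int -> a) -> b))  [subst: {d:=((Int -> a) -> b)} | 1 pending]
  clash: Int vs ((Int -> a) -> ((Int -> a) -> b))

Answer: FAIL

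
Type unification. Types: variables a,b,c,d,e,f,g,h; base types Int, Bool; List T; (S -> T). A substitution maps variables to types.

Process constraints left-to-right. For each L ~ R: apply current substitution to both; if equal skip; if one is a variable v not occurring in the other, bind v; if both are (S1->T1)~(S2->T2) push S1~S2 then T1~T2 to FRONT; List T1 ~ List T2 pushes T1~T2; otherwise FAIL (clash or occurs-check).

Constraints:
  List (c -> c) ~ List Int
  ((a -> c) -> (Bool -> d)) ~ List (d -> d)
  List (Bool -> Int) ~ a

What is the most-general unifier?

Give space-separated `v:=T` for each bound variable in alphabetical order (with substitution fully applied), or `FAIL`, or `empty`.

Answer: FAIL

Derivation:
step 1: unify List (c -> c) ~ List Int  [subst: {-} | 2 pending]
  -> decompose List: push (c -> c)~Int
step 2: unify (c -> c) ~ Int  [subst: {-} | 2 pending]
  clash: (c -> c) vs Int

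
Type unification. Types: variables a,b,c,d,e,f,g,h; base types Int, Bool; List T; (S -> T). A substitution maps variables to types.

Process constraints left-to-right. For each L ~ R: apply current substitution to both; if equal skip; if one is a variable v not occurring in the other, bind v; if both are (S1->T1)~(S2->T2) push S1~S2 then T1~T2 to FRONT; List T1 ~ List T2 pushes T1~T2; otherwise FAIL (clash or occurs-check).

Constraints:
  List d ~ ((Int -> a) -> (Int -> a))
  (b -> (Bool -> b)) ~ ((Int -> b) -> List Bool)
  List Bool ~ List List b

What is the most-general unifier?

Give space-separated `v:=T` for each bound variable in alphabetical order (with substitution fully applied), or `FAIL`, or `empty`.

step 1: unify List d ~ ((Int -> a) -> (Int -> a))  [subst: {-} | 2 pending]
  clash: List d vs ((Int -> a) -> (Int -> a))

Answer: FAIL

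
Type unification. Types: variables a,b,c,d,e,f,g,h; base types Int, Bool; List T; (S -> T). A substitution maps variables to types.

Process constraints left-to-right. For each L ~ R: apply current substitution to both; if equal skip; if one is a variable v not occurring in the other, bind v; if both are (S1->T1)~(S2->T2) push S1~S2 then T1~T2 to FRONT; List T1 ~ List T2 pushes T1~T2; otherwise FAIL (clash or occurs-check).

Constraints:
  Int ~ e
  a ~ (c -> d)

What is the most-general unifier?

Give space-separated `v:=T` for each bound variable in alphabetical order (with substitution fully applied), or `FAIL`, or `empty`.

Answer: a:=(c -> d) e:=Int

Derivation:
step 1: unify Int ~ e  [subst: {-} | 1 pending]
  bind e := Int
step 2: unify a ~ (c -> d)  [subst: {e:=Int} | 0 pending]
  bind a := (c -> d)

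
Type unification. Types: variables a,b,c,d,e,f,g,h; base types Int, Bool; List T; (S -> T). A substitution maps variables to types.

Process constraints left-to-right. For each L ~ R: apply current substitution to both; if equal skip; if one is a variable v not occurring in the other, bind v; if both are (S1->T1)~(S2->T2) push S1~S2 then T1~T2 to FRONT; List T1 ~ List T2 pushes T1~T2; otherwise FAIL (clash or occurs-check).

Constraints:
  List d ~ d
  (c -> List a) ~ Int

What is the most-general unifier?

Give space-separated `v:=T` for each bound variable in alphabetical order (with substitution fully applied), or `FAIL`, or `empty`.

step 1: unify List d ~ d  [subst: {-} | 1 pending]
  occurs-check fail

Answer: FAIL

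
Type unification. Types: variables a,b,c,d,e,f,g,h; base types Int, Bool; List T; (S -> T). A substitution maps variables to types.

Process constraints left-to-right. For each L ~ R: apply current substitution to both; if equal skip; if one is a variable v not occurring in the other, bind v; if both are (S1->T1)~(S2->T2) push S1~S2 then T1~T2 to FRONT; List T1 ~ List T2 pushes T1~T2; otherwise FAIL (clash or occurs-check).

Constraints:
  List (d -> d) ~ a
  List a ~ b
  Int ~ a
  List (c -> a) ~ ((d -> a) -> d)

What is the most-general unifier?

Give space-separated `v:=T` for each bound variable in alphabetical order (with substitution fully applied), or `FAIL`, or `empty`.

Answer: FAIL

Derivation:
step 1: unify List (d -> d) ~ a  [subst: {-} | 3 pending]
  bind a := List (d -> d)
step 2: unify List List (d -> d) ~ b  [subst: {a:=List (d -> d)} | 2 pending]
  bind b := List List (d -> d)
step 3: unify Int ~ List (d -> d)  [subst: {a:=List (d -> d), b:=List List (d -> d)} | 1 pending]
  clash: Int vs List (d -> d)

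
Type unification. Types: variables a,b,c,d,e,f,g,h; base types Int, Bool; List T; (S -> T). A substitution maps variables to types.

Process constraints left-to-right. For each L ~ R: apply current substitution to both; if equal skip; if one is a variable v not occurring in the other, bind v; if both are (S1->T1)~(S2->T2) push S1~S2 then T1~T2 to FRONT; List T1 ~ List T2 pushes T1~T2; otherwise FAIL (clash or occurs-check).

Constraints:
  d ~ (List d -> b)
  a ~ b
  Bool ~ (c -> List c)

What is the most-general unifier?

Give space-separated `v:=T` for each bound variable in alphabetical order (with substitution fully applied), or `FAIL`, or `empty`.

Answer: FAIL

Derivation:
step 1: unify d ~ (List d -> b)  [subst: {-} | 2 pending]
  occurs-check fail: d in (List d -> b)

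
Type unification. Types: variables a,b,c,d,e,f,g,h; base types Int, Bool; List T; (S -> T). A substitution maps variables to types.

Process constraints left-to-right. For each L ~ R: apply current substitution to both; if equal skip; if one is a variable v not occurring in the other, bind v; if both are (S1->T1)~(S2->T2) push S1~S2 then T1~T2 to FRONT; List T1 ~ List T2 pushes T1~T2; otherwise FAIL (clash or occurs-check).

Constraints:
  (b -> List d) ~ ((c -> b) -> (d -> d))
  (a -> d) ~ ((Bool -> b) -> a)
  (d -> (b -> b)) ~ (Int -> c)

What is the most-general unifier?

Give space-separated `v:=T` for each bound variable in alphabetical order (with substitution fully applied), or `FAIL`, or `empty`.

step 1: unify (b -> List d) ~ ((c -> b) -> (d -> d))  [subst: {-} | 2 pending]
  -> decompose arrow: push b~(c -> b), List d~(d -> d)
step 2: unify b ~ (c -> b)  [subst: {-} | 3 pending]
  occurs-check fail: b in (c -> b)

Answer: FAIL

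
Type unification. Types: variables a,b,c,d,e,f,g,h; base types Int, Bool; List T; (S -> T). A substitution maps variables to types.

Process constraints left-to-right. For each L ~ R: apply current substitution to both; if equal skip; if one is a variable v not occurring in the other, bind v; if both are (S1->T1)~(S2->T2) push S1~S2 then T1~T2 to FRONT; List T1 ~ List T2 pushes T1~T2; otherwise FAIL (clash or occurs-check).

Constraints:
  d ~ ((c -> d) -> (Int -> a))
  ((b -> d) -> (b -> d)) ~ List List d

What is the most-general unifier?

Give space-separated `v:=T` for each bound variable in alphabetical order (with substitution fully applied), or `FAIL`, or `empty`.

Answer: FAIL

Derivation:
step 1: unify d ~ ((c -> d) -> (Int -> a))  [subst: {-} | 1 pending]
  occurs-check fail: d in ((c -> d) -> (Int -> a))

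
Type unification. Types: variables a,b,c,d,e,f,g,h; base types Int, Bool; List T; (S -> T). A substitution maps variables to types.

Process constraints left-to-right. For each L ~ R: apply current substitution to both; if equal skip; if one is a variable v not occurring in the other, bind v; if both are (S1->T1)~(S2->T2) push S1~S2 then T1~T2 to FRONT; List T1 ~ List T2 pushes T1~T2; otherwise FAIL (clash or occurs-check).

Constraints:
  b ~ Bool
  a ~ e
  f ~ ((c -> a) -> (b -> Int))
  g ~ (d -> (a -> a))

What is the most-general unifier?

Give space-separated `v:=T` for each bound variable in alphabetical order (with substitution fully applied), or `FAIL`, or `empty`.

Answer: a:=e b:=Bool f:=((c -> e) -> (Bool -> Int)) g:=(d -> (e -> e))

Derivation:
step 1: unify b ~ Bool  [subst: {-} | 3 pending]
  bind b := Bool
step 2: unify a ~ e  [subst: {b:=Bool} | 2 pending]
  bind a := e
step 3: unify f ~ ((c -> e) -> (Bool -> Int))  [subst: {b:=Bool, a:=e} | 1 pending]
  bind f := ((c -> e) -> (Bool -> Int))
step 4: unify g ~ (d -> (e -> e))  [subst: {b:=Bool, a:=e, f:=((c -> e) -> (Bool -> Int))} | 0 pending]
  bind g := (d -> (e -> e))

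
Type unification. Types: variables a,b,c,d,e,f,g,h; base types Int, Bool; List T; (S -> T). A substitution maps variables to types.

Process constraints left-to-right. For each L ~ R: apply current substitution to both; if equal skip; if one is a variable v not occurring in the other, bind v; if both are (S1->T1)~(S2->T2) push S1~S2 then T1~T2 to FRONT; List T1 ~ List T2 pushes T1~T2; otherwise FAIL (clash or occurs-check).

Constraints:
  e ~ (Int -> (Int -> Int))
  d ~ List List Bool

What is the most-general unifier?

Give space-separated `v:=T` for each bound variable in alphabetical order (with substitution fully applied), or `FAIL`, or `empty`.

step 1: unify e ~ (Int -> (Int -> Int))  [subst: {-} | 1 pending]
  bind e := (Int -> (Int -> Int))
step 2: unify d ~ List List Bool  [subst: {e:=(Int -> (Int -> Int))} | 0 pending]
  bind d := List List Bool

Answer: d:=List List Bool e:=(Int -> (Int -> Int))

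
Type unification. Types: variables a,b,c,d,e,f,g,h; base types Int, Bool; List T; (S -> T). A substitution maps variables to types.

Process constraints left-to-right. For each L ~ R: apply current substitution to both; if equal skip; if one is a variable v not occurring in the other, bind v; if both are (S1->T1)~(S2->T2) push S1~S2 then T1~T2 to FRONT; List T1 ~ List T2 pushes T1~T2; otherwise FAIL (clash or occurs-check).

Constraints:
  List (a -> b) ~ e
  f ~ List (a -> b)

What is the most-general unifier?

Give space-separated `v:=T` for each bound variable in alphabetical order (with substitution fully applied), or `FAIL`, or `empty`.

Answer: e:=List (a -> b) f:=List (a -> b)

Derivation:
step 1: unify List (a -> b) ~ e  [subst: {-} | 1 pending]
  bind e := List (a -> b)
step 2: unify f ~ List (a -> b)  [subst: {e:=List (a -> b)} | 0 pending]
  bind f := List (a -> b)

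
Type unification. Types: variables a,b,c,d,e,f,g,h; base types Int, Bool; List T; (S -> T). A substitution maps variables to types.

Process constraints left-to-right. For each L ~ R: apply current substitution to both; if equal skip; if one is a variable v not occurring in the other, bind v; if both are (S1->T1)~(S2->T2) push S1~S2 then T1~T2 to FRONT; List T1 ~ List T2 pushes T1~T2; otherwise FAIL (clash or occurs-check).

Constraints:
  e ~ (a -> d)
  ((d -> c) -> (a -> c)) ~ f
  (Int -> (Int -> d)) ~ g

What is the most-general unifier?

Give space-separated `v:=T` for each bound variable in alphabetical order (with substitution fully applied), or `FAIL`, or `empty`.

Answer: e:=(a -> d) f:=((d -> c) -> (a -> c)) g:=(Int -> (Int -> d))

Derivation:
step 1: unify e ~ (a -> d)  [subst: {-} | 2 pending]
  bind e := (a -> d)
step 2: unify ((d -> c) -> (a -> c)) ~ f  [subst: {e:=(a -> d)} | 1 pending]
  bind f := ((d -> c) -> (a -> c))
step 3: unify (Int -> (Int -> d)) ~ g  [subst: {e:=(a -> d), f:=((d -> c) -> (a -> c))} | 0 pending]
  bind g := (Int -> (Int -> d))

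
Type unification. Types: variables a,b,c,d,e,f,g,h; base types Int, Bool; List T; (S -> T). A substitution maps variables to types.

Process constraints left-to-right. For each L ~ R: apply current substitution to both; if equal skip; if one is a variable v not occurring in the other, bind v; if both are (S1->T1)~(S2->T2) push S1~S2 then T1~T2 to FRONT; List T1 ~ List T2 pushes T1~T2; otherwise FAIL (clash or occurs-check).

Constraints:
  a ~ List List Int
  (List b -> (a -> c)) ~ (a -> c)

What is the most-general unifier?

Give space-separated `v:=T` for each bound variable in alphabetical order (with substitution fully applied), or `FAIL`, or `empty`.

step 1: unify a ~ List List Int  [subst: {-} | 1 pending]
  bind a := List List Int
step 2: unify (List b -> (List List Int -> c)) ~ (List List Int -> c)  [subst: {a:=List List Int} | 0 pending]
  -> decompose arrow: push List b~List List Int, (List List Int -> c)~c
step 3: unify List b ~ List List Int  [subst: {a:=List List Int} | 1 pending]
  -> decompose List: push b~List Int
step 4: unify b ~ List Int  [subst: {a:=List List Int} | 1 pending]
  bind b := List Int
step 5: unify (List List Int -> c) ~ c  [subst: {a:=List List Int, b:=List Int} | 0 pending]
  occurs-check fail

Answer: FAIL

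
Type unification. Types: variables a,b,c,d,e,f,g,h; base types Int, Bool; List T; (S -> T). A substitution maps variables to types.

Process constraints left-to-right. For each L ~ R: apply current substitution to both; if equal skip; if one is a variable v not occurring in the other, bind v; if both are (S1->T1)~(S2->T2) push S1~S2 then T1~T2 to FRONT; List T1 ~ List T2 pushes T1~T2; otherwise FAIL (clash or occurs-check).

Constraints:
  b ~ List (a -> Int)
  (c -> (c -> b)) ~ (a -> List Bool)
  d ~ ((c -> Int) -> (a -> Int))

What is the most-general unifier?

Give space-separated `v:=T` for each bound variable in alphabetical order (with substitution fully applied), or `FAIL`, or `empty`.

Answer: FAIL

Derivation:
step 1: unify b ~ List (a -> Int)  [subst: {-} | 2 pending]
  bind b := List (a -> Int)
step 2: unify (c -> (c -> List (a -> Int))) ~ (a -> List Bool)  [subst: {b:=List (a -> Int)} | 1 pending]
  -> decompose arrow: push c~a, (c -> List (a -> Int))~List Bool
step 3: unify c ~ a  [subst: {b:=List (a -> Int)} | 2 pending]
  bind c := a
step 4: unify (a -> List (a -> Int)) ~ List Bool  [subst: {b:=List (a -> Int), c:=a} | 1 pending]
  clash: (a -> List (a -> Int)) vs List Bool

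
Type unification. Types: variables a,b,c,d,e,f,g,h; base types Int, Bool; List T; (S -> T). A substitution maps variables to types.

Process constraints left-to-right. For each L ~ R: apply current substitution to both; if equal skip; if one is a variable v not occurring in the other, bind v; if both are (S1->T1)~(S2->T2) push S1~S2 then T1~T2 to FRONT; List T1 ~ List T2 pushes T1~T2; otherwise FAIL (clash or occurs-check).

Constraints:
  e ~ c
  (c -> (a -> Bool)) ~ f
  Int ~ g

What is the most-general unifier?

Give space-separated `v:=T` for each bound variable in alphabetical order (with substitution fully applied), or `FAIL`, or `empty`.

Answer: e:=c f:=(c -> (a -> Bool)) g:=Int

Derivation:
step 1: unify e ~ c  [subst: {-} | 2 pending]
  bind e := c
step 2: unify (c -> (a -> Bool)) ~ f  [subst: {e:=c} | 1 pending]
  bind f := (c -> (a -> Bool))
step 3: unify Int ~ g  [subst: {e:=c, f:=(c -> (a -> Bool))} | 0 pending]
  bind g := Int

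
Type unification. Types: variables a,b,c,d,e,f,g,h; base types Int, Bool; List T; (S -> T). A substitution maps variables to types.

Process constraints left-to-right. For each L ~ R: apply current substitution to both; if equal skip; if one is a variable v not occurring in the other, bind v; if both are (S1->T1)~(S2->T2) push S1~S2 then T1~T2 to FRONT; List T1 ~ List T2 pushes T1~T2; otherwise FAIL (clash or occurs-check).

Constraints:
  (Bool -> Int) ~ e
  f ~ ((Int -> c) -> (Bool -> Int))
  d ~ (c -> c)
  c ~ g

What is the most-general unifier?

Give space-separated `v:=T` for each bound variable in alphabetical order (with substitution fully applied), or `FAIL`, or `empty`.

Answer: c:=g d:=(g -> g) e:=(Bool -> Int) f:=((Int -> g) -> (Bool -> Int))

Derivation:
step 1: unify (Bool -> Int) ~ e  [subst: {-} | 3 pending]
  bind e := (Bool -> Int)
step 2: unify f ~ ((Int -> c) -> (Bool -> Int))  [subst: {e:=(Bool -> Int)} | 2 pending]
  bind f := ((Int -> c) -> (Bool -> Int))
step 3: unify d ~ (c -> c)  [subst: {e:=(Bool -> Int), f:=((Int -> c) -> (Bool -> Int))} | 1 pending]
  bind d := (c -> c)
step 4: unify c ~ g  [subst: {e:=(Bool -> Int), f:=((Int -> c) -> (Bool -> Int)), d:=(c -> c)} | 0 pending]
  bind c := g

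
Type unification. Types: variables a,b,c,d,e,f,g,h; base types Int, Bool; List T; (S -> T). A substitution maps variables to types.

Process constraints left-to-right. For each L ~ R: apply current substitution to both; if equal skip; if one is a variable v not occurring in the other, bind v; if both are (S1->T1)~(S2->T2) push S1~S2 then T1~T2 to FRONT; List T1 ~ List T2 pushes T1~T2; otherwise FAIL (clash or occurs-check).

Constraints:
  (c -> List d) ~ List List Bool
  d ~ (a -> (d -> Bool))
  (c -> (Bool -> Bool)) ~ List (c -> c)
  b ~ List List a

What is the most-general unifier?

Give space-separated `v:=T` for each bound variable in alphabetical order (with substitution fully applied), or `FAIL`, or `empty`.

Answer: FAIL

Derivation:
step 1: unify (c -> List d) ~ List List Bool  [subst: {-} | 3 pending]
  clash: (c -> List d) vs List List Bool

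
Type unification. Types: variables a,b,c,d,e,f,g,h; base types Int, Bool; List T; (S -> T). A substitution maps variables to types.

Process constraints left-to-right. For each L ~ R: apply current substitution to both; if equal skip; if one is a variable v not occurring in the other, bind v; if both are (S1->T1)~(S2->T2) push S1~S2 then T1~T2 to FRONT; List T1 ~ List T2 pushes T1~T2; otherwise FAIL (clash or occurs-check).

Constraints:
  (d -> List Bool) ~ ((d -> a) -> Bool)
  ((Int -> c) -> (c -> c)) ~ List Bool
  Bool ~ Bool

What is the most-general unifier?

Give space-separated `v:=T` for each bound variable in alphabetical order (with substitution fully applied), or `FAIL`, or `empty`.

step 1: unify (d -> List Bool) ~ ((d -> a) -> Bool)  [subst: {-} | 2 pending]
  -> decompose arrow: push d~(d -> a), List Bool~Bool
step 2: unify d ~ (d -> a)  [subst: {-} | 3 pending]
  occurs-check fail: d in (d -> a)

Answer: FAIL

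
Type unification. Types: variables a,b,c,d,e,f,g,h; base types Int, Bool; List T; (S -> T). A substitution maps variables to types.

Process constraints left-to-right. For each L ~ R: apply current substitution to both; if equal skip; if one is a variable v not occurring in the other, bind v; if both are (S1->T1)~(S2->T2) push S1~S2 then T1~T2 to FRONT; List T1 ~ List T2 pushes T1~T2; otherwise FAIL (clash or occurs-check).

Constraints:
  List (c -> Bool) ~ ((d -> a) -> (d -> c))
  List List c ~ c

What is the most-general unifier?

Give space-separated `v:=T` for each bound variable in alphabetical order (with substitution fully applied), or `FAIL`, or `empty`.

Answer: FAIL

Derivation:
step 1: unify List (c -> Bool) ~ ((d -> a) -> (d -> c))  [subst: {-} | 1 pending]
  clash: List (c -> Bool) vs ((d -> a) -> (d -> c))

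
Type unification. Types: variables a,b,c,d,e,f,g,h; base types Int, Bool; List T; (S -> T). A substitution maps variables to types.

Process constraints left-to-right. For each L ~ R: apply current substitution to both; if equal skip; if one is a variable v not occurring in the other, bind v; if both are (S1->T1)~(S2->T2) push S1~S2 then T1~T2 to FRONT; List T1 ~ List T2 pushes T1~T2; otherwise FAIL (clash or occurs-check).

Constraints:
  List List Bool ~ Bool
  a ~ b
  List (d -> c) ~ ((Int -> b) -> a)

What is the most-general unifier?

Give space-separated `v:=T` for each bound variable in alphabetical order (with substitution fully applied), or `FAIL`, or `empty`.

Answer: FAIL

Derivation:
step 1: unify List List Bool ~ Bool  [subst: {-} | 2 pending]
  clash: List List Bool vs Bool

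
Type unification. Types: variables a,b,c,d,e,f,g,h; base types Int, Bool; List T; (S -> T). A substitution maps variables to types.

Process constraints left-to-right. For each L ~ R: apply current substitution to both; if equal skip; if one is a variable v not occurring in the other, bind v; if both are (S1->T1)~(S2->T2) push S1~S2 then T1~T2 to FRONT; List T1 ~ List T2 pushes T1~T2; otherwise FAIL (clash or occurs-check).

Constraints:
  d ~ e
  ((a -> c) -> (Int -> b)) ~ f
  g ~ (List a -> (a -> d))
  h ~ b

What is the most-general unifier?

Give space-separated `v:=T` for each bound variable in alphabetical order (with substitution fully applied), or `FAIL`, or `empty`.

Answer: d:=e f:=((a -> c) -> (Int -> b)) g:=(List a -> (a -> e)) h:=b

Derivation:
step 1: unify d ~ e  [subst: {-} | 3 pending]
  bind d := e
step 2: unify ((a -> c) -> (Int -> b)) ~ f  [subst: {d:=e} | 2 pending]
  bind f := ((a -> c) -> (Int -> b))
step 3: unify g ~ (List a -> (a -> e))  [subst: {d:=e, f:=((a -> c) -> (Int -> b))} | 1 pending]
  bind g := (List a -> (a -> e))
step 4: unify h ~ b  [subst: {d:=e, f:=((a -> c) -> (Int -> b)), g:=(List a -> (a -> e))} | 0 pending]
  bind h := b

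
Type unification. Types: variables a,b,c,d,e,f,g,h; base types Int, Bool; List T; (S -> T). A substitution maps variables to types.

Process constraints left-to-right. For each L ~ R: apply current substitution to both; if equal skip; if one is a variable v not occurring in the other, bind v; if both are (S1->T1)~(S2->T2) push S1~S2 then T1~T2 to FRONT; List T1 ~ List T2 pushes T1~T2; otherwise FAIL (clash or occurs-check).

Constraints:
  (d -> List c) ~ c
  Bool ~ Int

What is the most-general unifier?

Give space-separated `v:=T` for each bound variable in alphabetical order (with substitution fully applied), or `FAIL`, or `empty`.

Answer: FAIL

Derivation:
step 1: unify (d -> List c) ~ c  [subst: {-} | 1 pending]
  occurs-check fail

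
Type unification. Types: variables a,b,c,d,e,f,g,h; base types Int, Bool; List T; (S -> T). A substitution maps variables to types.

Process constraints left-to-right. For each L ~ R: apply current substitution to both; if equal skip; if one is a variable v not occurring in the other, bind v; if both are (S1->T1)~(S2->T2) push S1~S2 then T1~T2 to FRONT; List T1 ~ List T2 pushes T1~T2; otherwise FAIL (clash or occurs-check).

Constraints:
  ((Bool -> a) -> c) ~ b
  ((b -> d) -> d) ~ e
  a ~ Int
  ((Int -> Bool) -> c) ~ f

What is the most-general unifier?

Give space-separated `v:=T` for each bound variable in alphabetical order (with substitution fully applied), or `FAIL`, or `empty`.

step 1: unify ((Bool -> a) -> c) ~ b  [subst: {-} | 3 pending]
  bind b := ((Bool -> a) -> c)
step 2: unify ((((Bool -> a) -> c) -> d) -> d) ~ e  [subst: {b:=((Bool -> a) -> c)} | 2 pending]
  bind e := ((((Bool -> a) -> c) -> d) -> d)
step 3: unify a ~ Int  [subst: {b:=((Bool -> a) -> c), e:=((((Bool -> a) -> c) -> d) -> d)} | 1 pending]
  bind a := Int
step 4: unify ((Int -> Bool) -> c) ~ f  [subst: {b:=((Bool -> a) -> c), e:=((((Bool -> a) -> c) -> d) -> d), a:=Int} | 0 pending]
  bind f := ((Int -> Bool) -> c)

Answer: a:=Int b:=((Bool -> Int) -> c) e:=((((Bool -> Int) -> c) -> d) -> d) f:=((Int -> Bool) -> c)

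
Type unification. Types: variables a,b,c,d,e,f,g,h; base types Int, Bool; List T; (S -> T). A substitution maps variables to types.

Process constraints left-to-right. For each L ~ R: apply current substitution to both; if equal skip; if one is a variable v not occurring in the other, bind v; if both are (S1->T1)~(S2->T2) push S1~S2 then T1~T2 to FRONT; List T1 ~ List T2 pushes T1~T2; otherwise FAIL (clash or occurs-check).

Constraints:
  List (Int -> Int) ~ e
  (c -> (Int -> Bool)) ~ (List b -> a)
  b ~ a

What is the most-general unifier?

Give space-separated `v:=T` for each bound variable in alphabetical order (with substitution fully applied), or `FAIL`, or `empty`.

Answer: a:=(Int -> Bool) b:=(Int -> Bool) c:=List (Int -> Bool) e:=List (Int -> Int)

Derivation:
step 1: unify List (Int -> Int) ~ e  [subst: {-} | 2 pending]
  bind e := List (Int -> Int)
step 2: unify (c -> (Int -> Bool)) ~ (List b -> a)  [subst: {e:=List (Int -> Int)} | 1 pending]
  -> decompose arrow: push c~List b, (Int -> Bool)~a
step 3: unify c ~ List b  [subst: {e:=List (Int -> Int)} | 2 pending]
  bind c := List b
step 4: unify (Int -> Bool) ~ a  [subst: {e:=List (Int -> Int), c:=List b} | 1 pending]
  bind a := (Int -> Bool)
step 5: unify b ~ (Int -> Bool)  [subst: {e:=List (Int -> Int), c:=List b, a:=(Int -> Bool)} | 0 pending]
  bind b := (Int -> Bool)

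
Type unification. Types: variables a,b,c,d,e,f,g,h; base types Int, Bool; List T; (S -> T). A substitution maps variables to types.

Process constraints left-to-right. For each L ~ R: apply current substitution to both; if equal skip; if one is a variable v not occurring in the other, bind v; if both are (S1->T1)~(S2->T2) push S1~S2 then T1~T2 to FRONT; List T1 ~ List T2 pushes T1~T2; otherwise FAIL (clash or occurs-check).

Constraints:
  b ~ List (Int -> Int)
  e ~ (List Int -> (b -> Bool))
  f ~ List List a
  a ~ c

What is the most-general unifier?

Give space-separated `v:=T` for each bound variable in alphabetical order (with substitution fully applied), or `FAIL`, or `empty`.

step 1: unify b ~ List (Int -> Int)  [subst: {-} | 3 pending]
  bind b := List (Int -> Int)
step 2: unify e ~ (List Int -> (List (Int -> Int) -> Bool))  [subst: {b:=List (Int -> Int)} | 2 pending]
  bind e := (List Int -> (List (Int -> Int) -> Bool))
step 3: unify f ~ List List a  [subst: {b:=List (Int -> Int), e:=(List Int -> (List (Int -> Int) -> Bool))} | 1 pending]
  bind f := List List a
step 4: unify a ~ c  [subst: {b:=List (Int -> Int), e:=(List Int -> (List (Int -> Int) -> Bool)), f:=List List a} | 0 pending]
  bind a := c

Answer: a:=c b:=List (Int -> Int) e:=(List Int -> (List (Int -> Int) -> Bool)) f:=List List c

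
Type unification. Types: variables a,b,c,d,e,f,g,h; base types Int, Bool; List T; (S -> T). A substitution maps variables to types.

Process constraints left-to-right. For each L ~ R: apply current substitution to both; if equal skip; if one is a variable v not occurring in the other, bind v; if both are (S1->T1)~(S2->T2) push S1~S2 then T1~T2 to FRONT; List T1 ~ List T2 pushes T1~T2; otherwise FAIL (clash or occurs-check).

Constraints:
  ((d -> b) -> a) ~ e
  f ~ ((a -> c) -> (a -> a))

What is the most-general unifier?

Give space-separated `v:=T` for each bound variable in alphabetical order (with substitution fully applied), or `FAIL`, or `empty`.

step 1: unify ((d -> b) -> a) ~ e  [subst: {-} | 1 pending]
  bind e := ((d -> b) -> a)
step 2: unify f ~ ((a -> c) -> (a -> a))  [subst: {e:=((d -> b) -> a)} | 0 pending]
  bind f := ((a -> c) -> (a -> a))

Answer: e:=((d -> b) -> a) f:=((a -> c) -> (a -> a))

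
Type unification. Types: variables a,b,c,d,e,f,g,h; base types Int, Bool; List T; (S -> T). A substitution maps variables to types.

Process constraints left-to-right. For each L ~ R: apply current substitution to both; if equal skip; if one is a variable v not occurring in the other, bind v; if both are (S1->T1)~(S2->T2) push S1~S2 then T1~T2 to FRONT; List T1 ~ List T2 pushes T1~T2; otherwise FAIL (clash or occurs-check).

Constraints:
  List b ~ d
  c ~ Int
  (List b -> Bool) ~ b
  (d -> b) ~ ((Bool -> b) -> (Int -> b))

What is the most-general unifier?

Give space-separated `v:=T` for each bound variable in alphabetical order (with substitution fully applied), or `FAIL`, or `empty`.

step 1: unify List b ~ d  [subst: {-} | 3 pending]
  bind d := List b
step 2: unify c ~ Int  [subst: {d:=List b} | 2 pending]
  bind c := Int
step 3: unify (List b -> Bool) ~ b  [subst: {d:=List b, c:=Int} | 1 pending]
  occurs-check fail

Answer: FAIL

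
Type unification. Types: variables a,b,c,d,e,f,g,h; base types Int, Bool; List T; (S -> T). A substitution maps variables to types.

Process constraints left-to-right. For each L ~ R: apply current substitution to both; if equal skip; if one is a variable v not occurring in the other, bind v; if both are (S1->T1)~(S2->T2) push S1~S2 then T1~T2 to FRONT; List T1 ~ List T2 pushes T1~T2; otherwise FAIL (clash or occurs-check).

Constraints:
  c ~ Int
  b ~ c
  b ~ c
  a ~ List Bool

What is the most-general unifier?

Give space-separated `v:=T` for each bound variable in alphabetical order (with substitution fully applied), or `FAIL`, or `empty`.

step 1: unify c ~ Int  [subst: {-} | 3 pending]
  bind c := Int
step 2: unify b ~ Int  [subst: {c:=Int} | 2 pending]
  bind b := Int
step 3: unify Int ~ Int  [subst: {c:=Int, b:=Int} | 1 pending]
  -> identical, skip
step 4: unify a ~ List Bool  [subst: {c:=Int, b:=Int} | 0 pending]
  bind a := List Bool

Answer: a:=List Bool b:=Int c:=Int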